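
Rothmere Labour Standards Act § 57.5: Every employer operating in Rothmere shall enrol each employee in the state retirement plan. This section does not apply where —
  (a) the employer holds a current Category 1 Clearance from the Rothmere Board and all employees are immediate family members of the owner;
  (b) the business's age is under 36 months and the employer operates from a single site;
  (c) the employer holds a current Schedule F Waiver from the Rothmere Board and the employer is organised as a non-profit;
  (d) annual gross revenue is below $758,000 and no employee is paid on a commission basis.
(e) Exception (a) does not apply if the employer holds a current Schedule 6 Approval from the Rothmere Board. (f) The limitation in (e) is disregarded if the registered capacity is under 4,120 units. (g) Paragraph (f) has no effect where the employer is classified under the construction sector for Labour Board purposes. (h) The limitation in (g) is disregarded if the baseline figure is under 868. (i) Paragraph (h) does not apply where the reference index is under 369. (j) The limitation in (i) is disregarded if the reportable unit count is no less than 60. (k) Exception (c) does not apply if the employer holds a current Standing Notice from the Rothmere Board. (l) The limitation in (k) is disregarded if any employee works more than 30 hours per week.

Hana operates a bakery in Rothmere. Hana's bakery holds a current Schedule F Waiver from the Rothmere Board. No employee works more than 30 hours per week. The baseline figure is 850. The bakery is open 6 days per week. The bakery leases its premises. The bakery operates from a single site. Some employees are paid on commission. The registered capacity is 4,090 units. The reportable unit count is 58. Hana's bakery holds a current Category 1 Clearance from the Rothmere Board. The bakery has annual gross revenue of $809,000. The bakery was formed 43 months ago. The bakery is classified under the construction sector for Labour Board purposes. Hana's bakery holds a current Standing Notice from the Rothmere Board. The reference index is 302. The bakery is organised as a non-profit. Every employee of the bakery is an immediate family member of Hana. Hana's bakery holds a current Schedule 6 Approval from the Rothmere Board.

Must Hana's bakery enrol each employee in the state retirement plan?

Exception (a) is satisfied on its face — a current Category 1 Clearance is held; every employee is an immediate family member. Turning to paragraphs (e)–(j): (e) operates against (a): a current Schedule 6 Approval is held. (f) applies (the registered capacity is 4,090 units, under the 4,120 units limit), but is itself disapplied by (g): (g) operates against (f): the bakery is classified under the construction sector. (h) operates (the baseline figure is 850, under the 868 limit), but is set aside by (i): (i) is triggered — the reference index is 302, under the 369 limit. (j) is not engaged (the reportable unit count is 58, short of 60), so (i) stands. (a) is therefore removed.
Exception (b) fails — the business's age is 43 months, not under 36 months.
All of (c)'s requirements are met (a current Schedule F Waiver is held; the employer is a non-profit). But applying paragraphs (k)–(l): (k) operates against (c): a current Standing Notice is held. (l), which would lift (k), is not engaged — no employee exceeds 30 hours/week. So (c) is unavailable.
Exception (d) fails — annual gross revenue is $809,000, not below $758,000.
No exception displaces § 57.5.

Yes — Hana's bakery must enrol each employee in the state retirement plan.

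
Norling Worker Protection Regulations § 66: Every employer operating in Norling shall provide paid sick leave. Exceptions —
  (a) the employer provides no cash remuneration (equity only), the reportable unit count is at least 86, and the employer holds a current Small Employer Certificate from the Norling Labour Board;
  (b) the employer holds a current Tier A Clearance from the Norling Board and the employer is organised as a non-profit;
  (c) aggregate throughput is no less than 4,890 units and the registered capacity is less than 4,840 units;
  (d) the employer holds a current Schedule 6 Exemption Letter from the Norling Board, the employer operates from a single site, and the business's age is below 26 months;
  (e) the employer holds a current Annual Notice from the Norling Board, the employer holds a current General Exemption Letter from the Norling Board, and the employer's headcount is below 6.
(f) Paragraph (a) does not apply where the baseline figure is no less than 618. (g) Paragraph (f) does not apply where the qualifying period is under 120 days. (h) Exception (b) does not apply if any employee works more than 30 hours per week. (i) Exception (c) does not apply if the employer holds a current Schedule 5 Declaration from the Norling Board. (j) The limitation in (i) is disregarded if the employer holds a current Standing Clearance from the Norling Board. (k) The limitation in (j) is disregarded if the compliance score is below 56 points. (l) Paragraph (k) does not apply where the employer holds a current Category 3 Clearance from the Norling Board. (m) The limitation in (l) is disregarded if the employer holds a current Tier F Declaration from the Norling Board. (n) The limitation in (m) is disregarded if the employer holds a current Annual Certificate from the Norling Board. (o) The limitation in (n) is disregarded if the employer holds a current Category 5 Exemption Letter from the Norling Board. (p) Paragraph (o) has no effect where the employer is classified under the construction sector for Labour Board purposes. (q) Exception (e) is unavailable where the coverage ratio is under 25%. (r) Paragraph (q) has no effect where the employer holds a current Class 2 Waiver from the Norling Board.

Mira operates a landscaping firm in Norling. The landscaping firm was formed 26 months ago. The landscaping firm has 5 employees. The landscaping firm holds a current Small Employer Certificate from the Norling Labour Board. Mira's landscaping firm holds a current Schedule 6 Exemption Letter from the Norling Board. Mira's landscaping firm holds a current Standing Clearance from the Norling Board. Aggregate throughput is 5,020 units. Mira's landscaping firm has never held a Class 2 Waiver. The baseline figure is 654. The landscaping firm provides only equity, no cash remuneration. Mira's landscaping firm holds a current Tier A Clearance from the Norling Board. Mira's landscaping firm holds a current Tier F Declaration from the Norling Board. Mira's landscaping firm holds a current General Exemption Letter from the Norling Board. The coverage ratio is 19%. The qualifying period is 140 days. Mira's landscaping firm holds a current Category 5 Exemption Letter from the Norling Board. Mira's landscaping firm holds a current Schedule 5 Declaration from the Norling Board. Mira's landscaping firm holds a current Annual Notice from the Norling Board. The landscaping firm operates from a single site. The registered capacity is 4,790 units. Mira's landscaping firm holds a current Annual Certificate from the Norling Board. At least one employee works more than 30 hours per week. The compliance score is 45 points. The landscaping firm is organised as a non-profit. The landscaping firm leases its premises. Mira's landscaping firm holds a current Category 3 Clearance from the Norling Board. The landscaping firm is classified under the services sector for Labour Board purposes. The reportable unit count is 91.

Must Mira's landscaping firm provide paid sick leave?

Exception (a): remuneration is equity-only; the reportable unit count is 91, meeting the 86 threshold; a current Small Employer Certificate is held — every condition holds. But: (f) is triggered — the baseline figure is 654, meeting the 618 threshold. (g) is not triggered (the qualifying period is 140 days, not under 120 days), so (f) stands. Exception (a) does not apply.
Exception (b): a current Tier A Clearance is held; the employer is a non-profit — every condition holds. But applying paragraph (h): (h) operates against (b): at least one employee exceeds 30 hours/week. So (b) is unavailable.
Exception (c): aggregate throughput is 5,020 units, meeting the 4,890 units threshold; the registered capacity is 4,790 units, less than the 4,840 units limit — every condition holds. Turning to paragraphs (i)–(p): (i) operates against (c): a current Schedule 5 Declaration is held. (j) would limit (i) — a current Standing Clearance is held — but (k) sets (j) aside: (k) operates against (j): the compliance score is 45 points, below the 56 points limit. (l) would limit (k) — a current Category 3 Clearance is held — but (m) sets (l) aside: (m) operates against (l): a current Tier F Declaration is held. (n) applies (a current Annual Certificate is held), but yields to (o): (o) operates — a current Category 5 Exemption Letter is held. (p), which would lift (o), is inapplicable — the landscaping firm is classified under the services sector. So (c) is unavailable.
Exception (d) fails — the business's age is 26 months, not below 26 months.
Exception (e)'s conditions are all satisfied: a current Annual Notice is held; a current General Exemption Letter is held; the employer's headcount is 5, below the 6 limit. Turning to paragraphs (q)–(r): (q) operates against (e): the coverage ratio is 19%, under the 25% limit. (r) does not operate here (there is no Class 2 Waiver in force), so (q) stands. So (e) is unavailable.
No exception applies. The general rule governs.

Yes — Mira's landscaping firm must provide paid sick leave.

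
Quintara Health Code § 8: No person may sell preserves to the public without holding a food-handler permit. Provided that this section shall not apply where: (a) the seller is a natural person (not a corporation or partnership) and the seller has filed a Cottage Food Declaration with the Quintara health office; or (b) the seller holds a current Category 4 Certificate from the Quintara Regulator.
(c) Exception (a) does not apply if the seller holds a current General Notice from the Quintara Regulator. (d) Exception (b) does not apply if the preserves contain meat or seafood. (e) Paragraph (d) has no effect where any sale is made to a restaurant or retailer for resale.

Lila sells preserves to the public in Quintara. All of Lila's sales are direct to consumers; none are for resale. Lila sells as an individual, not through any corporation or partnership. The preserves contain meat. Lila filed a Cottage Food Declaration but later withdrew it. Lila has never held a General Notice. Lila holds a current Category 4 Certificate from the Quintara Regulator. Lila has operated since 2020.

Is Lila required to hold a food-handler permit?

Exception (a) does not apply: the Cottage Food Declaration was withdrawn.
Exception (b): a current Category 4 Certificate is held — every condition holds. Turning to paragraphs (d)–(e): (d) operates against (b): the preserves contain meat. (e) is inapplicable (no sales are for resale), so (d) stands. Exception (b) does not apply.
No exception is made out. Lila falls within the general rule.

Yes — Lila must hold a food-handler permit.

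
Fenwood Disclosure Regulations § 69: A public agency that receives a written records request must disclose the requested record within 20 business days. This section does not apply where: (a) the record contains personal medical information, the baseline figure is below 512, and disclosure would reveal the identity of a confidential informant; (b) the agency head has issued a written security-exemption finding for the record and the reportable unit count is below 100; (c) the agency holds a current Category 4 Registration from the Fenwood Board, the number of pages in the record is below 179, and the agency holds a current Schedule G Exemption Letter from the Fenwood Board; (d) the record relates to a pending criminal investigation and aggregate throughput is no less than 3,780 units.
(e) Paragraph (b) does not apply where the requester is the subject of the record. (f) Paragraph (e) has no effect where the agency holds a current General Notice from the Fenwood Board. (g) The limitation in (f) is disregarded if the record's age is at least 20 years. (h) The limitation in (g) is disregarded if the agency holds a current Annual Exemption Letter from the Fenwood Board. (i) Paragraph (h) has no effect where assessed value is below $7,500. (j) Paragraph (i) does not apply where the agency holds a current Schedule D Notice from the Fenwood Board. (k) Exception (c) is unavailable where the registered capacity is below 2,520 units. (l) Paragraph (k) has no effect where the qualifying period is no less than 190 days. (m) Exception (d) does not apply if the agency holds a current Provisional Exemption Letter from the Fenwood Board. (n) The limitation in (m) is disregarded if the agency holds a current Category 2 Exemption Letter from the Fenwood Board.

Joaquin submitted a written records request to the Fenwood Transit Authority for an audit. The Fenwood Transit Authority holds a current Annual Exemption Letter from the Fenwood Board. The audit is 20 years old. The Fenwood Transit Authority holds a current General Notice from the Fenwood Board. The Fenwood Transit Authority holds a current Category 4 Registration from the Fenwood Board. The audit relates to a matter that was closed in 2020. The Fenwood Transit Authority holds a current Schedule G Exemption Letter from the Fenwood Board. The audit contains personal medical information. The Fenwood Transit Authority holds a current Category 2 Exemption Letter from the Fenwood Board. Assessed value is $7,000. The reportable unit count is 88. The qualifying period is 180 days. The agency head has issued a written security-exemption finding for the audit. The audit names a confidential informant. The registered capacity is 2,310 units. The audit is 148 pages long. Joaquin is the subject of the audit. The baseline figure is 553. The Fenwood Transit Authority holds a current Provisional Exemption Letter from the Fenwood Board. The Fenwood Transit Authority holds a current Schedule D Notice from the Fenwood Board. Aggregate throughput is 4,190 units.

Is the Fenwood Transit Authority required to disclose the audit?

No — exception (b) applies; the Fenwood Transit Authority is not required to disclose the audit.

Exception (a) does not apply: the baseline figure is 553, not below 512.
All of (b)'s requirements are met (a written security-exemption finding has been issued; the reportable unit count is 88, below the 100 limit). Considering the limiting provisions: (e) would limit (b) — Joaquin is the subject of the audit — but (f) sets (e) aside: (f) operates against (e): a current General Notice is held. (g) applies (the record's age is 20 years, meeting the 20 years threshold), but is displaced by (h): (h) operates — a current Annual Exemption Letter is held. (i) would limit (h) — assessed value is $7,000, below the $7,500 limit — but (j) sets (i) aside: (j) is engaged — a current Schedule D Notice is held. (b) remains available.
All of (c)'s requirements are met (a current Category 4 Registration is held; the number of pages in the record is 148, below the 179 limit; a current Schedule G Exemption Letter is held). But: (k) operates against (c): the registered capacity is 2,310 units, below the 2,520 units limit. (l), which would lift (k), is inapplicable — the qualifying period is 180 days, short of 190 days. Exception (c) does not apply.
Exception (d) requires that the record relates to a pending criminal investigation; but the audit relates to a closed matter, so (d) is unavailable.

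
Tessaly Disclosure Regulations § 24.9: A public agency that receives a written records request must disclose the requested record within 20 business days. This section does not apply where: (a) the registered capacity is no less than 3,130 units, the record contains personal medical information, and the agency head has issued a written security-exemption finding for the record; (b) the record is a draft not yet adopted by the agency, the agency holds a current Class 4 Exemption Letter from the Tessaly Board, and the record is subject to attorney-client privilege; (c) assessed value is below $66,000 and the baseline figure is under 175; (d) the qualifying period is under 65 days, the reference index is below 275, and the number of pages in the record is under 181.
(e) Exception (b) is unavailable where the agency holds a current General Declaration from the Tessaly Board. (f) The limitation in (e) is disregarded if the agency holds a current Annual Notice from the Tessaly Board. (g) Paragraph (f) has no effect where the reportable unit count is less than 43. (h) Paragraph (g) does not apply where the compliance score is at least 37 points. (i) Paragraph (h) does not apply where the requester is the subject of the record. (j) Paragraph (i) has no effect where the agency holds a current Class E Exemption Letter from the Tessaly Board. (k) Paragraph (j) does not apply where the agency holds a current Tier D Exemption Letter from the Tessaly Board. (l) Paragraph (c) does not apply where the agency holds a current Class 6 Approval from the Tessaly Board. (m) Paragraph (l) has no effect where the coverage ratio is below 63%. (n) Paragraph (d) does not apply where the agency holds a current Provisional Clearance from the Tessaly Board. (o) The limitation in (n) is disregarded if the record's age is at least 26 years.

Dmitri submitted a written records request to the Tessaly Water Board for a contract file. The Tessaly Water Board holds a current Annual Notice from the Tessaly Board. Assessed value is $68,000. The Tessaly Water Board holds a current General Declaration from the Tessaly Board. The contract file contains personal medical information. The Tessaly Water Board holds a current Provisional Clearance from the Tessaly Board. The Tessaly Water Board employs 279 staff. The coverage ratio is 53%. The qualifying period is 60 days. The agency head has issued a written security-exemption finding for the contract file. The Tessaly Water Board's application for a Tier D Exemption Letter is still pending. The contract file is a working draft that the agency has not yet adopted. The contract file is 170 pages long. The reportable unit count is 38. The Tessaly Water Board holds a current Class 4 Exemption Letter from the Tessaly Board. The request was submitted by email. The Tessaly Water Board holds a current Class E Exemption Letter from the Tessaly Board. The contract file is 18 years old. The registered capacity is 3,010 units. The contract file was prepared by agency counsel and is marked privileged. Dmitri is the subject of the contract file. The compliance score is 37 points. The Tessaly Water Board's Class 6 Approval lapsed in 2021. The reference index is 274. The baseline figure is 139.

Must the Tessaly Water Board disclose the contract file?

Exception (a) requires that the registered capacity is no less than 3,130 units; but the registered capacity is 3,010 units, short of 3,130 units, so (a) is unavailable.
Exception (b)'s conditions are all satisfied: the contract file is an unadopted draft; a current Class 4 Exemption Letter is held; the contract file is privileged. Under paragraphs (e)–(k): (e) would limit (b) — a current General Declaration is held — but (f) sets (e) aside: (f) operates against (e): a current Annual Notice is held. (g) operates (the reportable unit count is 38, less than the 43 limit), but is overridden by (h): (h) is triggered — the compliance score is 37 points, meeting the 37 points threshold. (i) would limit (h) — Dmitri is the subject of the contract file — but (j) sets (i) aside: (j) operates against (i): a current Class E Exemption Letter is held. (k), which would lift (j), does not operate here — no current Tier D Exemption Letter is held. So (b) applies.
Exception (c) fails — assessed value is $68,000, not below $66,000.
All of (d)'s requirements are met (the qualifying period is 60 days, under the 65 days limit; the reference index is 274, below the 275 limit; the number of pages in the record is 170, under the 181 limit). Turning to paragraphs (n)–(o): (n) operates — a current Provisional Clearance is held. (o), which would lift (n), does not operate here — the record's age is 18 years, short of 26 years. (d) is therefore removed.

No — exception (b) applies; the Tessaly Water Board is not required to disclose the contract file.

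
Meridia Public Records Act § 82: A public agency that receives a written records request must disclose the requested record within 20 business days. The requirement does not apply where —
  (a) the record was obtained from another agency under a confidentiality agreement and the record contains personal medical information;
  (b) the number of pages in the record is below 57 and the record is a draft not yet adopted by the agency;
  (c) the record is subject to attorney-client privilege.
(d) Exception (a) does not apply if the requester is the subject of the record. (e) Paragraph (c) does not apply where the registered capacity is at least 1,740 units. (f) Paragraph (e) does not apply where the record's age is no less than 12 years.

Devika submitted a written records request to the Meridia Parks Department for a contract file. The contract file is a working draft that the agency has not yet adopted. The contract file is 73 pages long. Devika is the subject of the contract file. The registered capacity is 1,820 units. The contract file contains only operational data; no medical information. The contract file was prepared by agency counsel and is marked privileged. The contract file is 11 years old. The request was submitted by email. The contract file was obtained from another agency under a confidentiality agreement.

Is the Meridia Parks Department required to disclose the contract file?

Exception (a) requires that the record contains personal medical information; but the contract file contains only operational data, so (a) is unavailable.
Exception (b) requires that the number of pages in the record is below 57; but the number of pages in the record is 73, not below 57, so (b) is unavailable.
Exception (c): the contract file is privileged — every condition holds. But: (e) applies — the registered capacity is 1,820 units, meeting the 1,740 units threshold. (f) is not engaged (the record's age is 11 years, short of 12 years), so (e) stands. So (c) is unavailable.
Every exception is unavailable, so the rule governs.

Yes — the Meridia Parks Department must disclose the contract file.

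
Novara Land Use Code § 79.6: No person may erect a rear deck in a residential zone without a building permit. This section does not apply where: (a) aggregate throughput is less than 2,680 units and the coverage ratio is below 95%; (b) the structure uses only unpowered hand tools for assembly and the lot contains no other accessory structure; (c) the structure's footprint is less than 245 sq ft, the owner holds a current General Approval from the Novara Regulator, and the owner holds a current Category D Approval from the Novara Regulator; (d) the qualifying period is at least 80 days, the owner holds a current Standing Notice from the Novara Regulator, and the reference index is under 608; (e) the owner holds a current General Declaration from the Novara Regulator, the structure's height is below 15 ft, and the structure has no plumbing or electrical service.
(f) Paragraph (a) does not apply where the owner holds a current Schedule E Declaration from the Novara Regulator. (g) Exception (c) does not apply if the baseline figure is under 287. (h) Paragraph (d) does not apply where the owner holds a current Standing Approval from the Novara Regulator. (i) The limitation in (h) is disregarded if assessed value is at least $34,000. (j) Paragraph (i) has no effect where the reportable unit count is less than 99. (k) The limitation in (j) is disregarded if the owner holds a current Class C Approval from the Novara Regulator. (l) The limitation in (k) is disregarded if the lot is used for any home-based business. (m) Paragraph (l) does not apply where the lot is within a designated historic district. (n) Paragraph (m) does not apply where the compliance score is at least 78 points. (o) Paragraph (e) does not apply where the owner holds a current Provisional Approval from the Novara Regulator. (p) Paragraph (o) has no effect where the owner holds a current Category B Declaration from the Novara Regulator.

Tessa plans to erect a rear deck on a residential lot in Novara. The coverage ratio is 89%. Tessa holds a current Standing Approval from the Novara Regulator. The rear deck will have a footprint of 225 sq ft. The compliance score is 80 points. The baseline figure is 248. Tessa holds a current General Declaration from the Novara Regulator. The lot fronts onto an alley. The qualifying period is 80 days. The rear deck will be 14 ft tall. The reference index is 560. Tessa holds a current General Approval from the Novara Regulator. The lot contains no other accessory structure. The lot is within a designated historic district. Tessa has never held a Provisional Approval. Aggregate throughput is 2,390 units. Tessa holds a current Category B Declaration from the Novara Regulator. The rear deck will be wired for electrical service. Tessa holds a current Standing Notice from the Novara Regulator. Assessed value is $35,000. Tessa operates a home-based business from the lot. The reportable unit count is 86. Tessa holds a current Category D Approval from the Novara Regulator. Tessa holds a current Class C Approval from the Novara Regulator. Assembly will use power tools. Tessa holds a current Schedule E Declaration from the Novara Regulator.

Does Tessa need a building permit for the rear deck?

Exception (a): aggregate throughput is 2,390 units, less than the 2,680 units limit; the coverage ratio is 89%, below the 95% limit — every condition holds. Turning to paragraph (f): (f) operates against (a): a current Schedule E Declaration is held. So (a) is unavailable.
Exception (b) requires that the structure uses only unpowered hand tools for assembly; but assembly uses power tools, so (b) is unavailable.
Exception (c) is satisfied on its face — the structure's footprint is 225 sq ft, less than the 245 sq ft limit; a current General Approval is held; a current Category D Approval is held. However, paragraph (g) must be considered: (g) operates against (c): the baseline figure is 248, under the 287 limit. (c) is therefore removed.
Exception (d)'s conditions are all satisfied: the qualifying period is 80 days, meeting the 80 days threshold; a current Standing Notice is held; the reference index is 560, under the 608 limit. But applying paragraphs (h)–(n): (h) operates against (d): a current Standing Approval is held. (i) is triggered (assessed value is $35,000, meeting the $34,000 threshold), but is overridden by (j): (j) operates — the reportable unit count is 86, less than the 99 limit. (k) would limit (j) — a current Class C Approval is held — but (l) sets (k) aside: (l) is engaged — a home-based business operates on the lot. (m) applies (the lot is in a historic district), but is overridden by (n): (n) applies — the compliance score is 80 points, meeting the 78 points threshold. Exception (d) does not apply.
Exception (e) fails — electrical service is planned.
None of the exceptions is available; § 79.6 applies in full.

Yes — Tessa must obtain a building permit.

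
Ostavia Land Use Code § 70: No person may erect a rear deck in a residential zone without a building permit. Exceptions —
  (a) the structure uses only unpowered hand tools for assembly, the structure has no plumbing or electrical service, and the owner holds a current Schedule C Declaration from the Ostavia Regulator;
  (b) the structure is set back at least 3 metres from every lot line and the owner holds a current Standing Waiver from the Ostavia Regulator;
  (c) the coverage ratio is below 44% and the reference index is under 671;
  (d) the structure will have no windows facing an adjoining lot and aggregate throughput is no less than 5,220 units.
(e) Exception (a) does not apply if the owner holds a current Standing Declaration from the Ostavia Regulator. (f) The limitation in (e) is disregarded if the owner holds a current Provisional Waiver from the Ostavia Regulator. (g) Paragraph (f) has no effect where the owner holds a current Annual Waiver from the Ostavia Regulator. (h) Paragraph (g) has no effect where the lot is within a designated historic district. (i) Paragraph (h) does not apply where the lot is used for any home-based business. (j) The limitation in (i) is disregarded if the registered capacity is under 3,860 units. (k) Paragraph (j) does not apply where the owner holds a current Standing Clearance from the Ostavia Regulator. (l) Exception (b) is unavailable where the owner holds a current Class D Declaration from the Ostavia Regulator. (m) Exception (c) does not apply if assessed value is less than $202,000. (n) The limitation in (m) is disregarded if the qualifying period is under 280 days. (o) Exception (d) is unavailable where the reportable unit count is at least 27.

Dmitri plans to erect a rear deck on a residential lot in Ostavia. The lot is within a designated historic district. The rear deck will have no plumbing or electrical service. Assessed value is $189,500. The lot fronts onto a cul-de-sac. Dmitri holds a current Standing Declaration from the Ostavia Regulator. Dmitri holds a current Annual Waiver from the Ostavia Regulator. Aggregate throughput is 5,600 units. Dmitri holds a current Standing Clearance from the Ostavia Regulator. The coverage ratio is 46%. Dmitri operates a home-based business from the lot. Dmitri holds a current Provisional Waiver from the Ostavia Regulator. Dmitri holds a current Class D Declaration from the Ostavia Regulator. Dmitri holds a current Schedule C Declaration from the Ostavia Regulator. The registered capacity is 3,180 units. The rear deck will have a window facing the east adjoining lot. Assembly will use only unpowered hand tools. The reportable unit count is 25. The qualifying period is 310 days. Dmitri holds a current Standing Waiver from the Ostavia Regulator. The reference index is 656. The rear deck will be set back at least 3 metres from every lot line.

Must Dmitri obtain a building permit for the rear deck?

Exception (a) is satisfied on its face — assembly uses only hand tools; there is no plumbing or electrical service; a current Schedule C Declaration is held. But: (e) operates against (a): a current Standing Declaration is held. (f) operates (a current Provisional Waiver is held), but yields to (g): (g) is engaged — a current Annual Waiver is held. (h) would limit (g) — the lot is in a historic district — but (i) sets (h) aside: (i) operates — a home-based business operates on the lot. (j) is engaged (the registered capacity is 3,180 units, under the 3,860 units limit), but is set aside by (k): (k) applies — a current Standing Clearance is held. Exception (a) does not apply.
Exception (b) is satisfied on its face — the setback is at least 3 m on every side; a current Standing Waiver is held. But: (l) operates — a current Class D Declaration is held. (b) is therefore removed.
Exception (c) fails — the coverage ratio is 46%, not below 44%.
Exception (d) fails — a window faces an adjoining lot.
No exception is made out. Dmitri falls within the general rule.

Yes — Dmitri must obtain a building permit.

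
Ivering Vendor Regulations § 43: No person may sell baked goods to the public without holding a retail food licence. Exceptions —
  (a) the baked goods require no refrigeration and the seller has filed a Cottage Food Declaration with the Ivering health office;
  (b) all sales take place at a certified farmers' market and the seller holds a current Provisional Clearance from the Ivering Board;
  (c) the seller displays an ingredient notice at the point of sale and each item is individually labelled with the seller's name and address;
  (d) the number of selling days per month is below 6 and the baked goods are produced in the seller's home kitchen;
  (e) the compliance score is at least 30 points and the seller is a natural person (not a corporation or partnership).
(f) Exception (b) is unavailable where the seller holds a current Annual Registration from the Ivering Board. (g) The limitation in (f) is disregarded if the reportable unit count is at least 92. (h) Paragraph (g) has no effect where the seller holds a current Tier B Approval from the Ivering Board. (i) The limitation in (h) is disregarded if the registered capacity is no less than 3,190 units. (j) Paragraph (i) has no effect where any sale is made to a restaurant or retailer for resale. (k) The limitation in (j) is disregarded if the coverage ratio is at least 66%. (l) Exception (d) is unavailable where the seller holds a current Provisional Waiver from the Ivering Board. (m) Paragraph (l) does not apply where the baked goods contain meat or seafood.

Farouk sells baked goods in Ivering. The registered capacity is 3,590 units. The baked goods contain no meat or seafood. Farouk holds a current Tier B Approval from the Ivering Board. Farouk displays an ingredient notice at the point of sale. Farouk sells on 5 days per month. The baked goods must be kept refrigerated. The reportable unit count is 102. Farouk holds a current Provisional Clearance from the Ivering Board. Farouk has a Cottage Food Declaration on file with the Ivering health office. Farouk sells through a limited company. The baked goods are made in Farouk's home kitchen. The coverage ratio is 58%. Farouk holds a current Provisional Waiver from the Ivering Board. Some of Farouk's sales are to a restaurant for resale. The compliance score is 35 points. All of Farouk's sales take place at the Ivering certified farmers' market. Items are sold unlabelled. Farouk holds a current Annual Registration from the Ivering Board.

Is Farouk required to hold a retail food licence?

Exception (a) does not apply: the baked goods require refrigeration.
Exception (b) is satisfied on its face — all sales are at a certified farmers' market; a current Provisional Clearance is held. But applying paragraphs (f)–(k): (f) operates against (b): a current Annual Registration is held. (g) is engaged (the reportable unit count is 102, meeting the 92 threshold), but is overridden by (h): (h) is engaged — a current Tier B Approval is held. (i) applies (the registered capacity is 3,590 units, meeting the 3,190 units threshold), but is itself disapplied by (j): (j) operates against (i): some sales are to a restaurant for resale. (k), which would lift (j), is inapplicable — the coverage ratio is 58%, short of 66%. So (b) is unavailable.
Exception (c) fails — items are sold unlabelled.
Exception (d)'s conditions are all satisfied: the number of selling days per month is 5, below the 6 limit; the baked goods are home-kitchen produced. However, paragraphs (l)–(m) must be considered: (l) applies — a current Provisional Waiver is held. (m) is not triggered (the baked goods contain no meat or seafood), so (l) stands. Exception (d) does not apply.
Exception (e) requires that the seller is a natural person (not a corporation or partnership); but the seller operates through a limited company, so (e) is unavailable.
None of the exceptions is available; § 43 applies in full.

Yes — Farouk must hold a retail food licence.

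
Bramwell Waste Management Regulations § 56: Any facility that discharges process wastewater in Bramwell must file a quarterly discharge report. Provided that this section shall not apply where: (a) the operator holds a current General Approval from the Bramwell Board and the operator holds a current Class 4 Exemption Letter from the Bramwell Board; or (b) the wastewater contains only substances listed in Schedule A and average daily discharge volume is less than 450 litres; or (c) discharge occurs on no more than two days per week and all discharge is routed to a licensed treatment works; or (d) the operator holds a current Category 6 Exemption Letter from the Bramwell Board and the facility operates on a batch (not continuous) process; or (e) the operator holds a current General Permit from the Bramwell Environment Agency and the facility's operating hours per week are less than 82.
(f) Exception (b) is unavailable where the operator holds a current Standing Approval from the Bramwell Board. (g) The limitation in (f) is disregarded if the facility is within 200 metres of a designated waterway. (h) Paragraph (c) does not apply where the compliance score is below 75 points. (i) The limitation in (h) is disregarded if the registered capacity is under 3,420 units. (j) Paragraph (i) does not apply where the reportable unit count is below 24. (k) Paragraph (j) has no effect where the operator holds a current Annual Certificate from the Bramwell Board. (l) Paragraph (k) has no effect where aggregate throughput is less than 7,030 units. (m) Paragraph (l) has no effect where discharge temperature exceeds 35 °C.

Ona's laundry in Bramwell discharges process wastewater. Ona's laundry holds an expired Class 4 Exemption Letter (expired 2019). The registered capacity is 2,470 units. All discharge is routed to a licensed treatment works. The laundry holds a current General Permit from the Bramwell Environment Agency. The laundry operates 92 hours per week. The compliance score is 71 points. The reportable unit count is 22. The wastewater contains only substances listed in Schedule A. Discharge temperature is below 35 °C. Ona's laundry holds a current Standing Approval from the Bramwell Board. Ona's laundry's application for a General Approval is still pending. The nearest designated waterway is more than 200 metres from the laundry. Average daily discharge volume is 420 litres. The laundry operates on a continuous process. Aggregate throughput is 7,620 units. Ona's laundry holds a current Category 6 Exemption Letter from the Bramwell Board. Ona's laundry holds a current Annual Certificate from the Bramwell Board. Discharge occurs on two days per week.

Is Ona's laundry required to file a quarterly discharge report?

No — exception (c) applies; Ona's laundry is not required to file a quarterly discharge report.

Exception (a) requires that the operator holds a current General Approval from the Bramwell Board; but the General Approval is not current, so (a) is unavailable.
All of (b)'s requirements are met (the wastewater is Schedule-A-only; average daily discharge volume is 420 litres, less than the 450 litres limit). Turning to paragraphs (f)–(g): (f) is triggered — a current Standing Approval is held. (g) is not engaged (the laundry is more than 200 m from any designated waterway), so (f) stands. (b) is therefore removed.
Exception (c) is satisfied on its face — discharge occurs on no more than two days per week; discharge is routed to a licensed treatment works. As to paragraphs (h)–(m): (h) would limit (c) — the compliance score is 71 points, below the 75 points limit — but (i) sets (h) aside: (i) operates against (h): the registered capacity is 2,470 units, under the 3,420 units limit. (j) operates (the reportable unit count is 22, below the 24 limit), but is displaced by (k): (k) operates against (j): a current Annual Certificate is held. (l), which would lift (k), does not operate here — aggregate throughput is 7,620 units, not less than 7,030 units. So (c) applies.
Exception (d) requires that the facility operates on a batch (not continuous) process; but the facility operates on a continuous process, so (d) is unavailable.
Exception (e) fails — the facility's operating hours per week are 92, not less than 82.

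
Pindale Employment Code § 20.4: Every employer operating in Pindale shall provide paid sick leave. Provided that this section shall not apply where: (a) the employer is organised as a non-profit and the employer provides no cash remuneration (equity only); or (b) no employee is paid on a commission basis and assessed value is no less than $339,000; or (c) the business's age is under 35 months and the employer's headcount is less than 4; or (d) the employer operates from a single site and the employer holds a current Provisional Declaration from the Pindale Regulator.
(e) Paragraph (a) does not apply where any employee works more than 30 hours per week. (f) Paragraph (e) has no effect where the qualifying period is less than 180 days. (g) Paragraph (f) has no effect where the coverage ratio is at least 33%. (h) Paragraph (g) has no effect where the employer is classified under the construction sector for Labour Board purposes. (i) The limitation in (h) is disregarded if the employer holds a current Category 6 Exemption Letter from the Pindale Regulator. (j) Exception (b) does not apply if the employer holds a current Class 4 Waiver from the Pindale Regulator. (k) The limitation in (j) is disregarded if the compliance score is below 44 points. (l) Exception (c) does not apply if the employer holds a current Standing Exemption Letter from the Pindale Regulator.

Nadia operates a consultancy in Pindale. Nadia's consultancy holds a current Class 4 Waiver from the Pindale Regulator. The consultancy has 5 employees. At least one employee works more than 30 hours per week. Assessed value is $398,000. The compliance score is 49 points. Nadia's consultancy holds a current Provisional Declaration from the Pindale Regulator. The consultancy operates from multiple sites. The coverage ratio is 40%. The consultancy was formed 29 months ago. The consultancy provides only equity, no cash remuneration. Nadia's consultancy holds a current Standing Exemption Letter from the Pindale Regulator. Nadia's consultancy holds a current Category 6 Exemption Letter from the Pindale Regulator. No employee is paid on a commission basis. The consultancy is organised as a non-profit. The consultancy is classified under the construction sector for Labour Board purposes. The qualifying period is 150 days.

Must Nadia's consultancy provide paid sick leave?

All of (a)'s requirements are met (the employer is a non-profit; remuneration is equity-only). But: (e) operates against (a): at least one employee exceeds 30 hours/week. (f) would limit (e) — the qualifying period is 150 days, less than the 180 days limit — but (g) sets (f) aside: (g) operates against (f): the coverage ratio is 40%, meeting the 33% threshold. (h) is engaged (the consultancy is classified under the construction sector), but is set aside by (i): (i) is engaged — a current Category 6 Exemption Letter is held. Exception (a) does not apply.
Exception (b) is satisfied on its face — no employee is paid on commission; assessed value is $398,000, meeting the $339,000 threshold. Turning to paragraphs (j)–(k): (j) applies — a current Class 4 Waiver is held. (k) does not operate here (the compliance score is 49 points, not below 44 points), so (j) stands. So (b) is unavailable.
Exception (c) requires that the employer's headcount is less than 4; but the employer's headcount is 5, not less than 4, so (c) is unavailable.
Exception (d) fails — the employer operates from multiple sites.
No exception applies. The general rule governs.

Yes — Nadia's consultancy must provide paid sick leave.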